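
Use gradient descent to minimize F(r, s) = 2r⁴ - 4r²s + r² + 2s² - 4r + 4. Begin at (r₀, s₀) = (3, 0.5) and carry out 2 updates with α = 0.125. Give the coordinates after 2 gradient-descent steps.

(11649.921875, 261.15625)

∇F = (8r³ - 8rs + 2r - 4, -4r² + 4s)
(r₁, s₁) = (3, 0.5) − 0.125·(206, -34) = (-22.75, 4.75)
(r₂, s₂) = (-22.75, 4.75) − 0.125·(-93381.375, -2051.25) = (11649.921875, 261.15625)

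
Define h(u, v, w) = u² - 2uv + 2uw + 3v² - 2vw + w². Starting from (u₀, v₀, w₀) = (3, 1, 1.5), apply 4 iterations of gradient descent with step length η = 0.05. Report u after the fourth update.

∇h = (2u - 2v + 2w, -2u + 6v - 2w, 2u - 2v + 2w)
(u₁, v₁, w₁) = (3, 1, 1.5) − 0.05·(7, -3, 7) = (2.65, 1.15, 1.15)
(u₂, v₂, w₂) = (2.65, 1.15, 1.15) − 0.05·(5.3, -0.7, 5.3) = (2.385, 1.185, 0.885)
(u₃, v₃, w₃) = (2.385, 1.185, 0.885) − 0.05·(4.17, 0.57, 4.17) = (2.1765, 1.1565, 0.6765)
(u₄, v₄, w₄) = (2.1765, 1.1565, 0.6765) − 0.05·(3.393, 1.233, 3.393) = (2.00685, 1.09485, 0.50685)
u = 2.00685

2.00685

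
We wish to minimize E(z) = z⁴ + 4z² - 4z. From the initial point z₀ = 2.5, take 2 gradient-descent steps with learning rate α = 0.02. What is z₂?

0.79685144

E′(z) = 4z³ + 8z - 4
Step 1: E′(2.5) = 78.5; z₁ = 2.5 − 0.02·78.5 = 0.93
Step 2: E′(0.93) = 6.657428; z₂ = 0.93 − 0.02·6.657428 = 0.79685144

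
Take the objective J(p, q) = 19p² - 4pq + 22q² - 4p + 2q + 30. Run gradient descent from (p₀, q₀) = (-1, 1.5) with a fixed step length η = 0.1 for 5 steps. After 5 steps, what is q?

-993.71664

∇J = (38p - 4q - 4, -4p + 44q + 2)
(p₁, q₁) = (-1, 1.5) − 0.1·(-48, 72) = (3.8, -5.7)
(p₂, q₂) = (3.8, -5.7) − 0.1·(163.2, -264) = (-12.52, 20.7)
(p₃, q₃) = (-12.52, 20.7) − 0.1·(-562.56, 962.88) = (43.736, -75.588)
(p₄, q₄) = (43.736, -75.588) − 0.1·(1960.32, -3498.816) = (-152.296, 274.2936)
(p₅, q₅) = (-152.296, 274.2936) − 0.1·(-6888.4224, 12680.1024) = (536.54624, -993.71664)
q = -993.71664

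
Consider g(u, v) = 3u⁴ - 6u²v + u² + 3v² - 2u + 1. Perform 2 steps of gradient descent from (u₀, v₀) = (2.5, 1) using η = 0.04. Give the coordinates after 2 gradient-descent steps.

∇g = (12u³ - 12uv + 2u - 2, -6u² + 6v)
(u₁, v₁) = (2.5, 1) − 0.04·(160.5, -31.5) = (-3.92, 2.26)
(u₂, v₂) = (-3.92, 2.26) − 0.04·(-626.365056, -78.6384) = (21.13460224, 5.405536)

(21.13460224, 5.405536)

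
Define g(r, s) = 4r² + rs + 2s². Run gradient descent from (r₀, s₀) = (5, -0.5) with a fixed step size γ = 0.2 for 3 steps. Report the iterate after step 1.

(-2.9, -1.1)

∇g = (8r + s, r + 4s)
(r₁, s₁) = (5, -0.5) − 0.2·(39.5, 3) = (-2.9, -1.1)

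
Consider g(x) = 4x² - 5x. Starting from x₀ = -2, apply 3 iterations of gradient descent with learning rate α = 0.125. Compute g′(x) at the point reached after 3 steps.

g′(x) = 8x - 5
x₁ = -2 − 0.125·(-21) = 0.625
x₂ = 0.625 − 0.125·0 = 0.625
x₃ = 0.625 − 0.125·0 = 0.625
g′(x) at (0.625) = 0

0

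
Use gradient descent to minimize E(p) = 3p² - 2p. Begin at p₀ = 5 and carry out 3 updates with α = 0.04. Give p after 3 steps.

E′(p) = 6p - 2
Step 1: E′(5) = 28; p₁ = 5 − 0.04·28 = 3.88
Step 2: E′(3.88) = 21.28; p₂ = 3.88 − 0.04·21.28 = 3.0288
Step 3: E′(3.0288) = 16.1728; p₃ = 3.0288 − 0.04·16.1728 = 2.381888

2.381888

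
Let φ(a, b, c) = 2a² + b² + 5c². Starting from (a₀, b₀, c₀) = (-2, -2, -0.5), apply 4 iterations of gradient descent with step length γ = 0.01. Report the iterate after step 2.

∇φ = (4a, 2b, 10c)
(a₁, b₁, c₁) = (-2, -2, -0.5) − 0.01·(-8, -4, -5) = (-1.92, -1.96, -0.45)
(a₂, b₂, c₂) = (-1.92, -1.96, -0.45) − 0.01·(-7.68, -3.92, -4.5) = (-1.8432, -1.9208, -0.405)

(-1.8432, -1.9208, -0.405)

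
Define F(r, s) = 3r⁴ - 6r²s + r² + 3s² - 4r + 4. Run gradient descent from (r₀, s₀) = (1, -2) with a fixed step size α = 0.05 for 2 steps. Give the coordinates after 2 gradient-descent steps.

∇F = (12r³ - 12rs + 2r - 4, -6r² + 6s)
(r₁, s₁) = (1, -2) − 0.05·(34, -18) = (-0.7, -1.1)
(r₂, s₂) = (-0.7, -1.1) − 0.05·(-18.756, -9.54) = (0.2378, -0.623)

(0.2378, -0.623)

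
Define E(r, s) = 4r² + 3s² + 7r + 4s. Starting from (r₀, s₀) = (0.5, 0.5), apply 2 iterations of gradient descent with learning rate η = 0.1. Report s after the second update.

∇E = (8r + 7, 6s + 4)
(r₁, s₁) = (0.5, 0.5) − 0.1·(11, 7) = (-0.6, -0.2)
(r₂, s₂) = (-0.6, -0.2) − 0.1·(2.2, 2.8) = (-0.82, -0.48)
s = -0.48

-0.48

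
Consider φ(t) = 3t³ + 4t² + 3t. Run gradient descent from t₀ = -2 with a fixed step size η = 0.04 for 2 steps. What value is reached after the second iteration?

φ′(t) = 9t² + 8t + 3
Step 1: φ′(-2) = 23; t₁ = -2 − 0.04·23 = -2.92
Step 2: φ′(-2.92) = 56.3776; t₂ = -2.92 − 0.04·56.3776 = -5.175104

-5.175104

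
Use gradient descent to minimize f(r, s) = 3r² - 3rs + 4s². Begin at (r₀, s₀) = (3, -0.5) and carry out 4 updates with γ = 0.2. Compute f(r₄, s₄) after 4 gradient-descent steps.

30.60135936

∇f = (6r - 3s, -3r + 8s)
(r₁, s₁) = (3, -0.5) − 0.2·(19.5, -13) = (-0.9, 2.1)
(r₂, s₂) = (-0.9, 2.1) − 0.2·(-11.7, 19.5) = (1.44, -1.8)
(r₃, s₃) = (1.44, -1.8) − 0.2·(14.04, -18.72) = (-1.368, 1.944)
(r₄, s₄) = (-1.368, 1.944) − 0.2·(-14.04, 19.656) = (1.44, -1.9872)
f(1.44, -1.9872) = 30.60135936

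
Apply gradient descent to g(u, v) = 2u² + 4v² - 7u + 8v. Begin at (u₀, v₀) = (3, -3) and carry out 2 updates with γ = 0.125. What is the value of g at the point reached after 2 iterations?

-9.9296875

∇g = (4u - 7, 8v + 8)
(u₁, v₁) = (3, -3) − 0.125·(5, -16) = (2.375, -1)
(u₂, v₂) = (2.375, -1) − 0.125·(2.5, 0) = (2.0625, -1)
g(2.0625, -1) = -9.9296875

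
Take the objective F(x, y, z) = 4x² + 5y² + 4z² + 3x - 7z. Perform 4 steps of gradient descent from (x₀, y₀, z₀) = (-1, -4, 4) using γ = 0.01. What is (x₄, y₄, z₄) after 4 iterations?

(-0.8227456, -2.6244, 3.113728)

∇F = (8x + 3, 10y, 8z - 7)
Step 1: at (-1, -4, 4), ∇F = (-5, -40, 25) → (-1, -4, 4) − 0.01·(-5, -40, 25) = (-0.95, -3.6, 3.75)
Step 2: at (-0.95, -3.6, 3.75), ∇F = (-4.6, -36, 23) → (-0.95, -3.6, 3.75) − 0.01·(-4.6, -36, 23) = (-0.904, -3.24, 3.52)
Step 3: at (-0.904, -3.24, 3.52), ∇F = (-4.232, -32.4, 21.16) → (-0.904, -3.24, 3.52) − 0.01·(-4.232, -32.4, 21.16) = (-0.86168, -2.916, 3.3084)
Step 4: at (-0.86168, -2.916, 3.3084), ∇F = (-3.89344, -29.16, 19.4672) → (-0.86168, -2.916, 3.3084) − 0.01·(-3.89344, -29.16, 19.4672) = (-0.8227456, -2.6244, 3.113728)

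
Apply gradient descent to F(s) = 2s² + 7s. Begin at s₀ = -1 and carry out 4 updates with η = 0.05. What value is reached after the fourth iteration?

F′(s) = 4s + 7
Step 1: F′(-1) = 3; s₁ = -1 − 0.05·3 = -1.15
Step 2: F′(-1.15) = 2.4; s₂ = -1.15 − 0.05·2.4 = -1.27
Step 3: F′(-1.27) = 1.92; s₃ = -1.27 − 0.05·1.92 = -1.366
Step 4: F′(-1.366) = 1.536; s₄ = -1.366 − 0.05·1.536 = -1.4428

-1.4428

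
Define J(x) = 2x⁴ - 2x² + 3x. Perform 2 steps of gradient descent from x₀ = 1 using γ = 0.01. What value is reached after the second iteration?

0.87285144

J′(x) = 8x³ - 4x + 3
Step 1: J′(1) = 7; x₁ = 1 − 0.01·7 = 0.93
Step 2: J′(0.93) = 5.714856; x₂ = 0.93 − 0.01·5.714856 = 0.87285144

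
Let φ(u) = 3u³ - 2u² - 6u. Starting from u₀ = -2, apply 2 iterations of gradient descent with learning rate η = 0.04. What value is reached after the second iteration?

φ′(u) = 9u² - 4u - 6
Step 1: φ′(-2) = 38; u₁ = -2 − 0.04·38 = -3.52
Step 2: φ′(-3.52) = 119.5936; u₂ = -3.52 − 0.04·119.5936 = -8.303744

-8.303744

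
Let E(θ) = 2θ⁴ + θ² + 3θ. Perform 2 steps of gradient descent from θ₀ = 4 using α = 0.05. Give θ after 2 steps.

E′(θ) = 8θ³ + 2θ + 3
Step 1: E′(4) = 523; θ₁ = 4 − 0.05·523 = -22.15
Step 2: E′(-22.15) = -86979.607; θ₂ = -22.15 − 0.05·(-86979.607) = 4326.83035

4326.83035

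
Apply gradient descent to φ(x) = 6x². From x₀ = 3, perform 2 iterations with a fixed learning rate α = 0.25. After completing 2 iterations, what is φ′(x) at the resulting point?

144

φ′(x) = 12x
x₁ = 3 − 0.25·36 = -6
x₂ = -6 − 0.25·(-72) = 12
φ′(x) at (12) = 144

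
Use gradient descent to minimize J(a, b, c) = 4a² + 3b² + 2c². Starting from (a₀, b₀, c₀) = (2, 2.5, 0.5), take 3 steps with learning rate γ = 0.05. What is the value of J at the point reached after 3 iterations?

∇J = (8a, 6b, 4c)
(a₁, b₁, c₁) = (2, 2.5, 0.5) − 0.05·(16, 15, 2) = (1.2, 1.75, 0.4)
(a₂, b₂, c₂) = (1.2, 1.75, 0.4) − 0.05·(9.6, 10.5, 1.6) = (0.72, 1.225, 0.32)
(a₃, b₃, c₃) = (0.72, 1.225, 0.32) − 0.05·(5.76, 7.35, 1.28) = (0.432, 0.8575, 0.256)
J(0.432, 0.8575, 0.256) = 3.08348675

3.08348675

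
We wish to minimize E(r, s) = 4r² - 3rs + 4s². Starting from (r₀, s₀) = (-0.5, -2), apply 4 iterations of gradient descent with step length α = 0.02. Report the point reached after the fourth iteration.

(-0.54251208, -1.09773792)

∇E = (8r - 3s, -3r + 8s)
Step 1: at (-0.5, -2), ∇E = (2, -14.5) → (-0.5, -2) − 0.02·(2, -14.5) = (-0.54, -1.71)
Step 2: at (-0.54, -1.71), ∇E = (0.81, -12.06) → (-0.54, -1.71) − 0.02·(0.81, -12.06) = (-0.5562, -1.4688)
Step 3: at (-0.5562, -1.4688), ∇E = (-0.0432, -10.0818) → (-0.5562, -1.4688) − 0.02·(-0.0432, -10.0818) = (-0.555336, -1.267164)
Step 4: at (-0.555336, -1.267164), ∇E = (-0.641196, -8.471304) → (-0.555336, -1.267164) − 0.02·(-0.641196, -8.471304) = (-0.54251208, -1.09773792)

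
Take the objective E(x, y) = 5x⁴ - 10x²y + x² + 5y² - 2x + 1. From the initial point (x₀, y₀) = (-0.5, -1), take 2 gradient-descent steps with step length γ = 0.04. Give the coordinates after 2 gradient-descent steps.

(0.1410176, -0.29424)

∇E = (20x³ - 20xy + 2x - 2, -10x² + 10y)
Step 1: at (-0.5, -1), ∇E = (-15.5, -12.5) → (-0.5, -1) − 0.04·(-15.5, -12.5) = (0.12, -0.5)
Step 2: at (0.12, -0.5), ∇E = (-0.52544, -5.144) → (0.12, -0.5) − 0.04·(-0.52544, -5.144) = (0.1410176, -0.29424)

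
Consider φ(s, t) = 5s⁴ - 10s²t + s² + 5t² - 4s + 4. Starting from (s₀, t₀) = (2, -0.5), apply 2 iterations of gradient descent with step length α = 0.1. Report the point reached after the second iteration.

(8051.6, 256)

∇φ = (20s³ - 20st + 2s - 4, -10s² + 10t)
Step 1: at (2, -0.5), ∇φ = (180, -45) → (2, -0.5) − 0.1·(180, -45) = (-16, 4)
Step 2: at (-16, 4), ∇φ = (-80676, -2520) → (-16, 4) − 0.1·(-80676, -2520) = (8051.6, 256)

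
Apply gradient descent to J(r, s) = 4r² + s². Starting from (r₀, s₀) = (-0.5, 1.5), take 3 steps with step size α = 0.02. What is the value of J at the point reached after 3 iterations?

2.112503058432

∇J = (8r, 2s)
(r₁, s₁) = (-0.5, 1.5) − 0.02·(-4, 3) = (-0.42, 1.44)
(r₂, s₂) = (-0.42, 1.44) − 0.02·(-3.36, 2.88) = (-0.3528, 1.3824)
(r₃, s₃) = (-0.3528, 1.3824) − 0.02·(-2.8224, 2.7648) = (-0.296352, 1.327104)
J(-0.296352, 1.327104) = 2.112503058432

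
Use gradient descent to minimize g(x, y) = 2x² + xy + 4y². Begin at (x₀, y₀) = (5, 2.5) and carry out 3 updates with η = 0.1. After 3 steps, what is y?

∇g = (4x + y, x + 8y)
(x₁, y₁) = (5, 2.5) − 0.1·(22.5, 25) = (2.75, 0)
(x₂, y₂) = (2.75, 0) − 0.1·(11, 2.75) = (1.65, -0.275)
(x₃, y₃) = (1.65, -0.275) − 0.1·(6.325, -0.55) = (1.0175, -0.22)
y = -0.22

-0.22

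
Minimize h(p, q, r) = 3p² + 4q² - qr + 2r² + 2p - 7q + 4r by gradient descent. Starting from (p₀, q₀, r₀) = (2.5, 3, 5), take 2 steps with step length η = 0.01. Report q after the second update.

2.7675

∇h = (6p + 2, 8q - r - 7, -q + 4r + 4)
Step 1: at (2.5, 3, 5), ∇h = (17, 12, 21) → (2.5, 3, 5) − 0.01·(17, 12, 21) = (2.33, 2.88, 4.79)
Step 2: at (2.33, 2.88, 4.79), ∇h = (15.98, 11.25, 20.28) → (2.33, 2.88, 4.79) − 0.01·(15.98, 11.25, 20.28) = (2.1702, 2.7675, 4.5872)
q = 2.7675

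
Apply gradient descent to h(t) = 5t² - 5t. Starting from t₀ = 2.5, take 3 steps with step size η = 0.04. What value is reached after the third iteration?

h′(t) = 10t - 5
t₁ = 2.5 − 0.04·20 = 1.7
t₂ = 1.7 − 0.04·12 = 1.22
t₃ = 1.22 − 0.04·7.2 = 0.932

0.932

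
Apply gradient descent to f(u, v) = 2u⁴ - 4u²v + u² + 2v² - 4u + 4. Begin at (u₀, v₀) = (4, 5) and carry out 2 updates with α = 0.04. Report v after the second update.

∇f = (8u³ - 8uv + 2u - 4, -4u² + 4v)
(u₁, v₁) = (4, 5) − 0.04·(356, -44) = (-10.24, 6.76)
(u₂, v₂) = (-10.24, 6.76) − 0.04·(-8060.635392, -392.3904) = (312.18541568, 22.455616)
v = 22.455616

22.455616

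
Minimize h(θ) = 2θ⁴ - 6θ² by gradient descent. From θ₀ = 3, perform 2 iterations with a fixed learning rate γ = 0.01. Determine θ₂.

h′(θ) = 8θ³ - 12θ
Step 1: h′(3) = 180; θ₁ = 3 − 0.01·180 = 1.2
Step 2: h′(1.2) = -0.576; θ₂ = 1.2 − 0.01·(-0.576) = 1.20576

1.20576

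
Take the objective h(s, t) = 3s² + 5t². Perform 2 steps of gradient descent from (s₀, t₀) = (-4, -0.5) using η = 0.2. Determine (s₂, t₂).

(-0.16, -0.5)

∇h = (6s, 10t)
Step 1: at (-4, -0.5), ∇h = (-24, -5) → (-4, -0.5) − 0.2·(-24, -5) = (0.8, 0.5)
Step 2: at (0.8, 0.5), ∇h = (4.8, 5) → (0.8, 0.5) − 0.2·(4.8, 5) = (-0.16, -0.5)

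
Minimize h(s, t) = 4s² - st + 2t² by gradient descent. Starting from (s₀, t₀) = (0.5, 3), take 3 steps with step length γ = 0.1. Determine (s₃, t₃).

(0.168, 0.7165)

∇h = (8s - t, -s + 4t)
(s₁, t₁) = (0.5, 3) − 0.1·(1, 11.5) = (0.4, 1.85)
(s₂, t₂) = (0.4, 1.85) − 0.1·(1.35, 7) = (0.265, 1.15)
(s₃, t₃) = (0.265, 1.15) − 0.1·(0.97, 4.335) = (0.168, 0.7165)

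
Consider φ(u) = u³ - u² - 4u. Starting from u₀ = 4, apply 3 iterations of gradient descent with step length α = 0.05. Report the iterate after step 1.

φ′(u) = 3u² - 2u - 4
Step 1: φ′(4) = 36; u₁ = 4 − 0.05·36 = 2.2

2.2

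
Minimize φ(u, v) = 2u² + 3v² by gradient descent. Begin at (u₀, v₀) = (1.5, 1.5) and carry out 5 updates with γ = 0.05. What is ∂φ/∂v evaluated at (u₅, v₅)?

∇φ = (4u, 6v)
(u₁, v₁) = (1.5, 1.5) − 0.05·(6, 9) = (1.2, 1.05)
(u₂, v₂) = (1.2, 1.05) − 0.05·(4.8, 6.3) = (0.96, 0.735)
(u₃, v₃) = (0.96, 0.735) − 0.05·(3.84, 4.41) = (0.768, 0.5145)
(u₄, v₄) = (0.768, 0.5145) − 0.05·(3.072, 3.087) = (0.6144, 0.36015)
(u₅, v₅) = (0.6144, 0.36015) − 0.05·(2.4576, 2.1609) = (0.49152, 0.252105)
∂φ/∂v at (0.49152, 0.252105) = 1.51263

1.51263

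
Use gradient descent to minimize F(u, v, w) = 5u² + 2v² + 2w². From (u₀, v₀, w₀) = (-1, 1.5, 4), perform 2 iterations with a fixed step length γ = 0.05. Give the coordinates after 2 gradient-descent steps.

∇F = (10u, 4v, 4w)
Step 1: at (-1, 1.5, 4), ∇F = (-10, 6, 16) → (-1, 1.5, 4) − 0.05·(-10, 6, 16) = (-0.5, 1.2, 3.2)
Step 2: at (-0.5, 1.2, 3.2), ∇F = (-5, 4.8, 12.8) → (-0.5, 1.2, 3.2) − 0.05·(-5, 4.8, 12.8) = (-0.25, 0.96, 2.56)

(-0.25, 0.96, 2.56)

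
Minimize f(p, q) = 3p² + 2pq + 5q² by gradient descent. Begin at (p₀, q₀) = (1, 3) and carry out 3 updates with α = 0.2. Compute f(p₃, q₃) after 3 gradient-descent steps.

135.156096

∇f = (6p + 2q, 2p + 10q)
Step 1: at (1, 3), ∇f = (12, 32) → (1, 3) − 0.2·(12, 32) = (-1.4, -3.4)
Step 2: at (-1.4, -3.4), ∇f = (-15.2, -36.8) → (-1.4, -3.4) − 0.2·(-15.2, -36.8) = (1.64, 3.96)
Step 3: at (1.64, 3.96), ∇f = (17.76, 42.88) → (1.64, 3.96) − 0.2·(17.76, 42.88) = (-1.912, -4.616)
f(-1.912, -4.616) = 135.156096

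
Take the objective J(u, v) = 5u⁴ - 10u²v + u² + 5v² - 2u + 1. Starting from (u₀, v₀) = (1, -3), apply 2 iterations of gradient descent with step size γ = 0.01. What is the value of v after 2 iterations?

-2.336

∇J = (20u³ - 20uv + 2u - 2, -10u² + 10v)
(u₁, v₁) = (1, -3) − 0.01·(80, -40) = (0.2, -2.6)
(u₂, v₂) = (0.2, -2.6) − 0.01·(8.96, -26.4) = (0.1104, -2.336)
v = -2.336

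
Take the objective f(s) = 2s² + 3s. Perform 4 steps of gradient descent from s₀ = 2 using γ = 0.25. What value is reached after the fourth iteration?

f′(s) = 4s + 3
s₁ = 2 − 0.25·11 = -0.75
s₂ = -0.75 − 0.25·0 = -0.75
s₃ = -0.75 − 0.25·0 = -0.75
s₄ = -0.75 − 0.25·0 = -0.75

-0.75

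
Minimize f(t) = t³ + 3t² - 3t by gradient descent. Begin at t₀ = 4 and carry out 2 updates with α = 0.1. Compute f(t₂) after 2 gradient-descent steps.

f′(t) = 3t² + 6t - 3
t₁ = 4 − 0.1·69 = -2.9
t₂ = -2.9 − 0.1·4.83 = -3.383
f(-3.383) = 5.765684113

5.765684113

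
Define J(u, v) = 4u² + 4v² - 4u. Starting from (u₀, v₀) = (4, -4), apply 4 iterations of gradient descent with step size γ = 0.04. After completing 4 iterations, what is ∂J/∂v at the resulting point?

∇J = (8u - 4, 8v)
(u₁, v₁) = (4, -4) − 0.04·(28, -32) = (2.88, -2.72)
(u₂, v₂) = (2.88, -2.72) − 0.04·(19.04, -21.76) = (2.1184, -1.8496)
(u₃, v₃) = (2.1184, -1.8496) − 0.04·(12.9472, -14.7968) = (1.600512, -1.257728)
(u₄, v₄) = (1.600512, -1.257728) − 0.04·(8.804096, -10.061824) = (1.24834816, -0.85525504)
∂J/∂v at (1.24834816, -0.85525504) = -6.84204032

-6.84204032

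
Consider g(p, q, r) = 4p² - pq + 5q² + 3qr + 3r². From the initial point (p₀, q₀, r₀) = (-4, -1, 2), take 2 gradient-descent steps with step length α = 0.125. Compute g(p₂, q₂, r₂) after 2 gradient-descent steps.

0.9853515625

∇g = (8p - q, -p + 10q + 3r, 3q + 6r)
(p₁, q₁, r₁) = (-4, -1, 2) − 0.125·(-31, 0, 9) = (-0.125, -1, 0.875)
(p₂, q₂, r₂) = (-0.125, -1, 0.875) − 0.125·(0, -7.25, 2.25) = (-0.125, -0.09375, 0.59375)
g(-0.125, -0.09375, 0.59375) = 0.9853515625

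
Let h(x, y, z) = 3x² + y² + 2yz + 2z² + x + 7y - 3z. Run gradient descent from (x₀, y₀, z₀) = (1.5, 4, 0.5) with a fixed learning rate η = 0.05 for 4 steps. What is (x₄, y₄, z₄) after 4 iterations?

∇h = (6x + 1, 2y + 2z + 7, 2y + 4z - 3)
Step 1: at (1.5, 4, 0.5), ∇h = (10, 16, 7) → (1.5, 4, 0.5) − 0.05·(10, 16, 7) = (1, 3.2, 0.15)
Step 2: at (1, 3.2, 0.15), ∇h = (7, 13.7, 4) → (1, 3.2, 0.15) − 0.05·(7, 13.7, 4) = (0.65, 2.515, -0.05)
Step 3: at (0.65, 2.515, -0.05), ∇h = (4.9, 11.93, 1.83) → (0.65, 2.515, -0.05) − 0.05·(4.9, 11.93, 1.83) = (0.405, 1.9185, -0.1415)
Step 4: at (0.405, 1.9185, -0.1415), ∇h = (3.43, 10.554, 0.271) → (0.405, 1.9185, -0.1415) − 0.05·(3.43, 10.554, 0.271) = (0.2335, 1.3908, -0.15505)

(0.2335, 1.3908, -0.15505)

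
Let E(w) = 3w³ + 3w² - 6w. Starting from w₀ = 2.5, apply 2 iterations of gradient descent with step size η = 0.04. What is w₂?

0.152044

E′(w) = 9w² + 6w - 6
w₁ = 2.5 − 0.04·65.25 = -0.11
w₂ = -0.11 − 0.04·(-6.5511) = 0.152044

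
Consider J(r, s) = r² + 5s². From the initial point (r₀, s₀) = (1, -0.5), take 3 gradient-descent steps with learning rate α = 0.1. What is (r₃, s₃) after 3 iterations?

(0.512, 0)

∇J = (2r, 10s)
Step 1: at (1, -0.5), ∇J = (2, -5) → (1, -0.5) − 0.1·(2, -5) = (0.8, 0)
Step 2: at (0.8, 0), ∇J = (1.6, 0) → (0.8, 0) − 0.1·(1.6, 0) = (0.64, 0)
Step 3: at (0.64, 0), ∇J = (1.28, 0) → (0.64, 0) − 0.1·(1.28, 0) = (0.512, 0)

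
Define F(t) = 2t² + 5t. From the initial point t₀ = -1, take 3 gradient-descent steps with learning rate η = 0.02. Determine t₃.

F′(t) = 4t + 5
t₁ = -1 − 0.02·1 = -1.02
t₂ = -1.02 − 0.02·0.92 = -1.0384
t₃ = -1.0384 − 0.02·0.8464 = -1.055328

-1.055328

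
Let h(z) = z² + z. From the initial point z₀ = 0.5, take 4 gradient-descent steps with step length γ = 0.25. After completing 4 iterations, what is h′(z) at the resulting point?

h′(z) = 2z + 1
z₁ = 0.5 − 0.25·2 = 0
z₂ = 0 − 0.25·1 = -0.25
z₃ = -0.25 − 0.25·0.5 = -0.375
z₄ = -0.375 − 0.25·0.25 = -0.4375
h′(z) at (-0.4375) = 0.125

0.125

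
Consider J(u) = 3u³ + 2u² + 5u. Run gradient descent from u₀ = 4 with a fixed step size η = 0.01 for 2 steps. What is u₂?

J′(u) = 9u² + 4u + 5
Step 1: J′(4) = 165; u₁ = 4 − 0.01·165 = 2.35
Step 2: J′(2.35) = 64.1025; u₂ = 2.35 − 0.01·64.1025 = 1.708975

1.708975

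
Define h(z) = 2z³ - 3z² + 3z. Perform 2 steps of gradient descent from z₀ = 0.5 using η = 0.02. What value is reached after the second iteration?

0.439892

h′(z) = 6z² - 6z + 3
z₁ = 0.5 − 0.02·1.5 = 0.47
z₂ = 0.47 − 0.02·1.5054 = 0.439892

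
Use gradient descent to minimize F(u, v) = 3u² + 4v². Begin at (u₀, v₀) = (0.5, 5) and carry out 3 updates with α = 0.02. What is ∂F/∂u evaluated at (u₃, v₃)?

2.044416

∇F = (6u, 8v)
Step 1: at (0.5, 5), ∇F = (3, 40) → (0.5, 5) − 0.02·(3, 40) = (0.44, 4.2)
Step 2: at (0.44, 4.2), ∇F = (2.64, 33.6) → (0.44, 4.2) − 0.02·(2.64, 33.6) = (0.3872, 3.528)
Step 3: at (0.3872, 3.528), ∇F = (2.3232, 28.224) → (0.3872, 3.528) − 0.02·(2.3232, 28.224) = (0.340736, 2.96352)
∂F/∂u at (0.340736, 2.96352) = 2.044416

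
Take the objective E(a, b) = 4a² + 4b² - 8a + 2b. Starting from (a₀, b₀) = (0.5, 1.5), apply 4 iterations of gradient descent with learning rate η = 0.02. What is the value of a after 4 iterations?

∇E = (8a - 8, 8b + 2)
Step 1: at (0.5, 1.5), ∇E = (-4, 14) → (0.5, 1.5) − 0.02·(-4, 14) = (0.58, 1.22)
Step 2: at (0.58, 1.22), ∇E = (-3.36, 11.76) → (0.58, 1.22) − 0.02·(-3.36, 11.76) = (0.6472, 0.9848)
Step 3: at (0.6472, 0.9848), ∇E = (-2.8224, 9.8784) → (0.6472, 0.9848) − 0.02·(-2.8224, 9.8784) = (0.703648, 0.787232)
Step 4: at (0.703648, 0.787232), ∇E = (-2.370816, 8.297856) → (0.703648, 0.787232) − 0.02·(-2.370816, 8.297856) = (0.75106432, 0.62127488)
a = 0.75106432

0.75106432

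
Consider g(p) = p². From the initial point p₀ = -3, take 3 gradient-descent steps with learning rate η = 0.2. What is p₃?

g′(p) = 2p
Step 1: g′(-3) = -6; p₁ = -3 − 0.2·(-6) = -1.8
Step 2: g′(-1.8) = -3.6; p₂ = -1.8 − 0.2·(-3.6) = -1.08
Step 3: g′(-1.08) = -2.16; p₃ = -1.08 − 0.2·(-2.16) = -0.648

-0.648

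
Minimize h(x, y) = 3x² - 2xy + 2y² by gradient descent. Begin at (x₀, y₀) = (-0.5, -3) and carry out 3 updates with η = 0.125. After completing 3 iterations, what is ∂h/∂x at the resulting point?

∇h = (6x - 2y, -2x + 4y)
Step 1: at (-0.5, -3), ∇h = (3, -11) → (-0.5, -3) − 0.125·(3, -11) = (-0.875, -1.625)
Step 2: at (-0.875, -1.625), ∇h = (-2, -4.75) → (-0.875, -1.625) − 0.125·(-2, -4.75) = (-0.625, -1.03125)
Step 3: at (-0.625, -1.03125), ∇h = (-1.6875, -2.875) → (-0.625, -1.03125) − 0.125·(-1.6875, -2.875) = (-0.4140625, -0.671875)
∂h/∂x at (-0.4140625, -0.671875) = -1.140625

-1.140625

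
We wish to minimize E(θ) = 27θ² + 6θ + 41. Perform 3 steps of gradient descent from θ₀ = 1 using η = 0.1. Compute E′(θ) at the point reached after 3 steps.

-5111.04

E′(θ) = 54θ + 6
Step 1: E′(1) = 60; θ₁ = 1 − 0.1·60 = -5
Step 2: E′(-5) = -264; θ₂ = -5 − 0.1·(-264) = 21.4
Step 3: E′(21.4) = 1161.6; θ₃ = 21.4 − 0.1·1161.6 = -94.76
E′(θ) at (-94.76) = -5111.04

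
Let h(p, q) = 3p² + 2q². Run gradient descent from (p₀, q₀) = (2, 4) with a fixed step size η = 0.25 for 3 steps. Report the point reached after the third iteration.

∇h = (6p, 4q)
Step 1: at (2, 4), ∇h = (12, 16) → (2, 4) − 0.25·(12, 16) = (-1, 0)
Step 2: at (-1, 0), ∇h = (-6, 0) → (-1, 0) − 0.25·(-6, 0) = (0.5, 0)
Step 3: at (0.5, 0), ∇h = (3, 0) → (0.5, 0) − 0.25·(3, 0) = (-0.25, 0)

(-0.25, 0)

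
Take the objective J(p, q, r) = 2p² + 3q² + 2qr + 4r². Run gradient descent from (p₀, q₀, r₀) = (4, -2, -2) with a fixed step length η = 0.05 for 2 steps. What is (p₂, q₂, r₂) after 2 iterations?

(2.56, -0.74, -0.48)

∇J = (4p, 6q + 2r, 2q + 8r)
(p₁, q₁, r₁) = (4, -2, -2) − 0.05·(16, -16, -20) = (3.2, -1.2, -1)
(p₂, q₂, r₂) = (3.2, -1.2, -1) − 0.05·(12.8, -9.2, -10.4) = (2.56, -0.74, -0.48)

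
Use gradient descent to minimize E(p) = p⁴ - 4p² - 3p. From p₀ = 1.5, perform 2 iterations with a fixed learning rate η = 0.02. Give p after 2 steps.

1.54827384

E′(p) = 4p³ - 8p - 3
Step 1: E′(1.5) = -1.5; p₁ = 1.5 − 0.02·(-1.5) = 1.53
Step 2: E′(1.53) = -0.913692; p₂ = 1.53 − 0.02·(-0.913692) = 1.54827384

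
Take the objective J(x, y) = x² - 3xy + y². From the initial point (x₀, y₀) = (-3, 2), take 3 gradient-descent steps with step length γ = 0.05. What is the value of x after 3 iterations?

∇J = (2x - 3y, -3x + 2y)
Step 1: at (-3, 2), ∇J = (-12, 13) → (-3, 2) − 0.05·(-12, 13) = (-2.4, 1.35)
Step 2: at (-2.4, 1.35), ∇J = (-8.85, 9.9) → (-2.4, 1.35) − 0.05·(-8.85, 9.9) = (-1.9575, 0.855)
Step 3: at (-1.9575, 0.855), ∇J = (-6.48, 7.5825) → (-1.9575, 0.855) − 0.05·(-6.48, 7.5825) = (-1.6335, 0.475875)
x = -1.6335

-1.6335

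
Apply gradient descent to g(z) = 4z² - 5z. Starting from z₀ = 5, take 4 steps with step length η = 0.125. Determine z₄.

g′(z) = 8z - 5
Step 1: g′(5) = 35; z₁ = 5 − 0.125·35 = 0.625
Step 2: g′(0.625) = 0; z₂ = 0.625 − 0.125·0 = 0.625
Step 3: g′(0.625) = 0; z₃ = 0.625 − 0.125·0 = 0.625
Step 4: g′(0.625) = 0; z₄ = 0.625 − 0.125·0 = 0.625

0.625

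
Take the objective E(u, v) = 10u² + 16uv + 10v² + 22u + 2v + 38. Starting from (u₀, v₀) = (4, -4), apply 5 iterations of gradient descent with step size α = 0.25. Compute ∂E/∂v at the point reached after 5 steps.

-393216

∇E = (20u + 16v + 22, 16u + 20v + 2)
Step 1: at (4, -4), ∇E = (38, -14) → (4, -4) − 0.25·(38, -14) = (-5.5, -0.5)
Step 2: at (-5.5, -0.5), ∇E = (-96, -96) → (-5.5, -0.5) − 0.25·(-96, -96) = (18.5, 23.5)
Step 3: at (18.5, 23.5), ∇E = (768, 768) → (18.5, 23.5) − 0.25·(768, 768) = (-173.5, -168.5)
Step 4: at (-173.5, -168.5), ∇E = (-6144, -6144) → (-173.5, -168.5) − 0.25·(-6144, -6144) = (1362.5, 1367.5)
Step 5: at (1362.5, 1367.5), ∇E = (49152, 49152) → (1362.5, 1367.5) − 0.25·(49152, 49152) = (-10925.5, -10920.5)
∂E/∂v at (-10925.5, -10920.5) = -393216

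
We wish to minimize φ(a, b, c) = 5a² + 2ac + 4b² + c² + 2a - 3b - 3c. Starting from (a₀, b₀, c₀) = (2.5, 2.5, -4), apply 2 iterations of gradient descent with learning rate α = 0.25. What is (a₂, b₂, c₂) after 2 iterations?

∇φ = (10a + 2c + 2, 8b - 3, 2a + 2c - 3)
(a₁, b₁, c₁) = (2.5, 2.5, -4) − 0.25·(19, 17, -6) = (-2.25, -1.75, -2.5)
(a₂, b₂, c₂) = (-2.25, -1.75, -2.5) − 0.25·(-25.5, -17, -12.5) = (4.125, 2.5, 0.625)

(4.125, 2.5, 0.625)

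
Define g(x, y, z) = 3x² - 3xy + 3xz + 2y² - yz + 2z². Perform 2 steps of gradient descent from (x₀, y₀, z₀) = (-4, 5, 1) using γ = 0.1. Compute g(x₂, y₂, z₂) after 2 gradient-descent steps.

∇g = (6x - 3y + 3z, -3x + 4y - z, 3x - y + 4z)
Step 1: at (-4, 5, 1), ∇g = (-36, 31, -13) → (-4, 5, 1) − 0.1·(-36, 31, -13) = (-0.4, 1.9, 2.3)
Step 2: at (-0.4, 1.9, 2.3), ∇g = (-1.2, 6.5, 6.1) → (-0.4, 1.9, 2.3) − 0.1·(-1.2, 6.5, 6.1) = (-0.28, 1.25, 1.69)
g(-0.28, 1.25, 1.69) = 6.5903

6.5903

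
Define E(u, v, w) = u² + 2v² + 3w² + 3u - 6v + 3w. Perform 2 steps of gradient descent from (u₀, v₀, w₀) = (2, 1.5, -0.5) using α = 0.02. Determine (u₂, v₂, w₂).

∇E = (2u + 3, 4v - 6, 6w + 3)
Step 1: at (2, 1.5, -0.5), ∇E = (7, 0, 0) → (2, 1.5, -0.5) − 0.02·(7, 0, 0) = (1.86, 1.5, -0.5)
Step 2: at (1.86, 1.5, -0.5), ∇E = (6.72, 0, 0) → (1.86, 1.5, -0.5) − 0.02·(6.72, 0, 0) = (1.7256, 1.5, -0.5)

(1.7256, 1.5, -0.5)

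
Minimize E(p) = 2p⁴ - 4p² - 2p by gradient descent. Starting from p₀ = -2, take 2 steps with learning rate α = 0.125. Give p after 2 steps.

-68.015625

E′(p) = 8p³ - 8p - 2
p₁ = -2 − 0.125·(-50) = 4.25
p₂ = 4.25 − 0.125·578.125 = -68.015625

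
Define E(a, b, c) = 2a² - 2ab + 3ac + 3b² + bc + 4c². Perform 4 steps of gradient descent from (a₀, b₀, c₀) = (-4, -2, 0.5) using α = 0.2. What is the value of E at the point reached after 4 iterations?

6.1152

∇E = (4a - 2b + 3c, -2a + 6b + c, 3a + b + 8c)
(a₁, b₁, c₁) = (-4, -2, 0.5) − 0.2·(-10.5, -3.5, -10) = (-1.9, -1.3, 2.5)
(a₂, b₂, c₂) = (-1.9, -1.3, 2.5) − 0.2·(2.5, -1.5, 13) = (-2.4, -1, -0.1)
(a₃, b₃, c₃) = (-2.4, -1, -0.1) − 0.2·(-7.9, -1.3, -9) = (-0.82, -0.74, 1.7)
(a₄, b₄, c₄) = (-0.82, -0.74, 1.7) − 0.2·(3.3, -1.1, 10.4) = (-1.48, -0.52, -0.38)
E(-1.48, -0.52, -0.38) = 6.1152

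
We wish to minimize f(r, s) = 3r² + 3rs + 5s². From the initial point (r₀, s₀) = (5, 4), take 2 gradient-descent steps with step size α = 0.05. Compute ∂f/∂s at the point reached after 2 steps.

7.4275

∇f = (6r + 3s, 3r + 10s)
Step 1: at (5, 4), ∇f = (42, 55) → (5, 4) − 0.05·(42, 55) = (2.9, 1.25)
Step 2: at (2.9, 1.25), ∇f = (21.15, 21.2) → (2.9, 1.25) − 0.05·(21.15, 21.2) = (1.8425, 0.19)
∂f/∂s at (1.8425, 0.19) = 7.4275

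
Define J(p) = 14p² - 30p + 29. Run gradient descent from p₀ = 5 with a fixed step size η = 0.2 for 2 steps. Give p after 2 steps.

84.2

J′(p) = 28p - 30
p₁ = 5 − 0.2·110 = -17
p₂ = -17 − 0.2·(-506) = 84.2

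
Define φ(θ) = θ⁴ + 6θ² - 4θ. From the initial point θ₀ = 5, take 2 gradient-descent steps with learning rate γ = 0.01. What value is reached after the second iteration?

-0.44577536

φ′(θ) = 4θ³ + 12θ - 4
θ₁ = 5 − 0.01·556 = -0.56
θ₂ = -0.56 − 0.01·(-11.422464) = -0.44577536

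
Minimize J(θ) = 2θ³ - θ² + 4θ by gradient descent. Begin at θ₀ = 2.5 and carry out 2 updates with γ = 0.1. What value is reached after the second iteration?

J′(θ) = 6θ² - 2θ + 4
Step 1: J′(2.5) = 36.5; θ₁ = 2.5 − 0.1·36.5 = -1.15
Step 2: J′(-1.15) = 14.235; θ₂ = -1.15 − 0.1·14.235 = -2.5735

-2.5735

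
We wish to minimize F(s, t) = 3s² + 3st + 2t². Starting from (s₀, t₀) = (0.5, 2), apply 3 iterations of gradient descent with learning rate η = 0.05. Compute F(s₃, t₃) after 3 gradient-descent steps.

∇F = (6s + 3t, 3s + 4t)
(s₁, t₁) = (0.5, 2) − 0.05·(9, 9.5) = (0.05, 1.525)
(s₂, t₂) = (0.05, 1.525) − 0.05·(4.875, 6.25) = (-0.19375, 1.2125)
(s₃, t₃) = (-0.19375, 1.2125) − 0.05·(2.475, 4.26875) = (-0.3175, 0.9990625)
F(-0.3175, 0.9990625) = 1.3470634765625

1.3470634765625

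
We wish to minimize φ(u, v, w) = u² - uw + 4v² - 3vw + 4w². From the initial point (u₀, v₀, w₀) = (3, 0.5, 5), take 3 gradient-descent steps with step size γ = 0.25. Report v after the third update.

11.40625

∇φ = (2u - w, 8v - 3w, -u - 3v + 8w)
(u₁, v₁, w₁) = (3, 0.5, 5) − 0.25·(1, -11, 35.5) = (2.75, 3.25, -3.875)
(u₂, v₂, w₂) = (2.75, 3.25, -3.875) − 0.25·(9.375, 37.625, -43.5) = (0.40625, -6.15625, 7)
(u₃, v₃, w₃) = (0.40625, -6.15625, 7) − 0.25·(-6.1875, -70.25, 74.0625) = (1.953125, 11.40625, -11.515625)
v = 11.40625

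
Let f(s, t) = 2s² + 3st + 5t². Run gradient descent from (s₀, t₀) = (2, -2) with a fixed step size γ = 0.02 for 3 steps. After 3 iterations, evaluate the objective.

8.126974841344

∇f = (4s + 3t, 3s + 10t)
(s₁, t₁) = (2, -2) − 0.02·(2, -14) = (1.96, -1.72)
(s₂, t₂) = (1.96, -1.72) − 0.02·(2.68, -11.32) = (1.9064, -1.4936)
(s₃, t₃) = (1.9064, -1.4936) − 0.02·(3.1448, -9.2168) = (1.843504, -1.309264)
f(1.843504, -1.309264) = 8.126974841344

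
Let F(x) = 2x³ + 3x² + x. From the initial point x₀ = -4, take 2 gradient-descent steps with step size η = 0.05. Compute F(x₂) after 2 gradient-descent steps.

F′(x) = 6x² + 6x + 1
Step 1: F′(-4) = 73; x₁ = -4 − 0.05·73 = -7.65
Step 2: F′(-7.65) = 306.235; x₂ = -7.65 − 0.05·306.235 = -22.96175
F(-22.96175) = -22654.03215151321875

-22654.03215151321875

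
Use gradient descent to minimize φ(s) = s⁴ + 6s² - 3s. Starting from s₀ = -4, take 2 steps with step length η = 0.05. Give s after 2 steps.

-287.737075

φ′(s) = 4s³ + 12s - 3
Step 1: φ′(-4) = -307; s₁ = -4 − 0.05·(-307) = 11.35
Step 2: φ′(11.35) = 5981.7415; s₂ = 11.35 − 0.05·5981.7415 = -287.737075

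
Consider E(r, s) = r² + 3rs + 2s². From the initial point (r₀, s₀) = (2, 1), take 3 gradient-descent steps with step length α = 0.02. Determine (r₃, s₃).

(1.630632, 0.470192)

∇E = (2r + 3s, 3r + 4s)
(r₁, s₁) = (2, 1) − 0.02·(7, 10) = (1.86, 0.8)
(r₂, s₂) = (1.86, 0.8) − 0.02·(6.12, 8.78) = (1.7376, 0.6244)
(r₃, s₃) = (1.7376, 0.6244) − 0.02·(5.3484, 7.7104) = (1.630632, 0.470192)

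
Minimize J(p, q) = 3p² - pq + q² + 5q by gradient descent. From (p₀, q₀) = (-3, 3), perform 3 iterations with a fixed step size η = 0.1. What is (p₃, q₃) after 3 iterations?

∇J = (6p - q, -p + 2q + 5)
(p₁, q₁) = (-3, 3) − 0.1·(-21, 14) = (-0.9, 1.6)
(p₂, q₂) = (-0.9, 1.6) − 0.1·(-7, 9.1) = (-0.2, 0.69)
(p₃, q₃) = (-0.2, 0.69) − 0.1·(-1.89, 6.58) = (-0.011, 0.032)

(-0.011, 0.032)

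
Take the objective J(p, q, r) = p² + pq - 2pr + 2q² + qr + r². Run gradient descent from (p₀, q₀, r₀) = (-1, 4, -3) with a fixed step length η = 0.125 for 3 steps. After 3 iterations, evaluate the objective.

∇J = (2p + q - 2r, p + 4q + r, -2p + q + 2r)
Step 1: at (-1, 4, -3), ∇J = (8, 12, 0) → (-1, 4, -3) − 0.125·(8, 12, 0) = (-2, 2.5, -3)
Step 2: at (-2, 2.5, -3), ∇J = (4.5, 5, 0.5) → (-2, 2.5, -3) − 0.125·(4.5, 5, 0.5) = (-2.5625, 1.875, -3.0625)
Step 3: at (-2.5625, 1.875, -3.0625), ∇J = (2.875, 1.875, 0.875) → (-2.5625, 1.875, -3.0625) − 0.125·(2.875, 1.875, 0.875) = (-2.921875, 1.640625, -3.171875)
J(-2.921875, 1.640625, -3.171875) = -4.5517578125

-4.5517578125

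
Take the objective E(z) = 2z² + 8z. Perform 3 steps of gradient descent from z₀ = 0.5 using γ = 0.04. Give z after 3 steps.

E′(z) = 4z + 8
Step 1: E′(0.5) = 10; z₁ = 0.5 − 0.04·10 = 0.1
Step 2: E′(0.1) = 8.4; z₂ = 0.1 − 0.04·8.4 = -0.236
Step 3: E′(-0.236) = 7.056; z₃ = -0.236 − 0.04·7.056 = -0.51824

-0.51824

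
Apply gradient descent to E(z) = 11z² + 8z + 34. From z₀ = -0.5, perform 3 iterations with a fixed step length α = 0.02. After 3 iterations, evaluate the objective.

E′(z) = 22z + 8
z₁ = -0.5 − 0.02·(-3) = -0.44
z₂ = -0.44 − 0.02·(-1.68) = -0.4064
z₃ = -0.4064 − 0.02·(-0.9408) = -0.387584
E(-0.387584) = 32.551762927616

32.551762927616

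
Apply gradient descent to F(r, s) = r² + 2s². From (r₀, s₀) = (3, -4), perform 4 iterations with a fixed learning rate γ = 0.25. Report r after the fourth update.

0.1875

∇F = (2r, 4s)
(r₁, s₁) = (3, -4) − 0.25·(6, -16) = (1.5, 0)
(r₂, s₂) = (1.5, 0) − 0.25·(3, 0) = (0.75, 0)
(r₃, s₃) = (0.75, 0) − 0.25·(1.5, 0) = (0.375, 0)
(r₄, s₄) = (0.375, 0) − 0.25·(0.75, 0) = (0.1875, 0)
r = 0.1875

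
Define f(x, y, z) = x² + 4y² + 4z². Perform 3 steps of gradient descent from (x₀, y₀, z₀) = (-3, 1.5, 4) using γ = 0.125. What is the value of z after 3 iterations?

∇f = (2x, 8y, 8z)
(x₁, y₁, z₁) = (-3, 1.5, 4) − 0.125·(-6, 12, 32) = (-2.25, 0, 0)
(x₂, y₂, z₂) = (-2.25, 0, 0) − 0.125·(-4.5, 0, 0) = (-1.6875, 0, 0)
(x₃, y₃, z₃) = (-1.6875, 0, 0) − 0.125·(-3.375, 0, 0) = (-1.265625, 0, 0)
z = 0

0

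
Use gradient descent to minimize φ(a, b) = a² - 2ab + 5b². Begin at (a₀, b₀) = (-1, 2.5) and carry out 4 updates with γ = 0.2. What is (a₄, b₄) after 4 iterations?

∇φ = (2a - 2b, -2a + 10b)
Step 1: at (-1, 2.5), ∇φ = (-7, 27) → (-1, 2.5) − 0.2·(-7, 27) = (0.4, -2.9)
Step 2: at (0.4, -2.9), ∇φ = (6.6, -29.8) → (0.4, -2.9) − 0.2·(6.6, -29.8) = (-0.92, 3.06)
Step 3: at (-0.92, 3.06), ∇φ = (-7.96, 32.44) → (-0.92, 3.06) − 0.2·(-7.96, 32.44) = (0.672, -3.428)
Step 4: at (0.672, -3.428), ∇φ = (8.2, -35.624) → (0.672, -3.428) − 0.2·(8.2, -35.624) = (-0.968, 3.6968)

(-0.968, 3.6968)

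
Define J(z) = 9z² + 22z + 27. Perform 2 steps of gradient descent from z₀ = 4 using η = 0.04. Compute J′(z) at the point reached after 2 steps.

J′(z) = 18z + 22
Step 1: J′(4) = 94; z₁ = 4 − 0.04·94 = 0.24
Step 2: J′(0.24) = 26.32; z₂ = 0.24 − 0.04·26.32 = -0.8128
J′(z) at (-0.8128) = 7.3696

7.3696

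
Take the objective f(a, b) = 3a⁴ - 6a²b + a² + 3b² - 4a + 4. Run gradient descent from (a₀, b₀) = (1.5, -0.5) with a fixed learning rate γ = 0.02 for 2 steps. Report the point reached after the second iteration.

(0.53144552, -0.115892)

∇f = (12a³ - 12ab + 2a - 4, -6a² + 6b)
Step 1: at (1.5, -0.5), ∇f = (48.5, -16.5) → (1.5, -0.5) − 0.02·(48.5, -16.5) = (0.53, -0.17)
Step 2: at (0.53, -0.17), ∇f = (-0.072276, -2.7054) → (0.53, -0.17) − 0.02·(-0.072276, -2.7054) = (0.53144552, -0.115892)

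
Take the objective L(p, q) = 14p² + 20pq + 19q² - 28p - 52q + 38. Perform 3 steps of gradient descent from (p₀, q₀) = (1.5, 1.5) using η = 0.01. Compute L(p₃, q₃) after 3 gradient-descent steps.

∇L = (28p + 20q - 28, 20p + 38q - 52)
(p₁, q₁) = (1.5, 1.5) − 0.01·(44, 35) = (1.06, 1.15)
(p₂, q₂) = (1.06, 1.15) − 0.01·(24.68, 12.9) = (0.8132, 1.021)
(p₃, q₃) = (0.8132, 1.021) − 0.01·(15.1896, 3.062) = (0.661304, 0.99038)
L(0.661304, 0.99038) = 5.841293179824

5.841293179824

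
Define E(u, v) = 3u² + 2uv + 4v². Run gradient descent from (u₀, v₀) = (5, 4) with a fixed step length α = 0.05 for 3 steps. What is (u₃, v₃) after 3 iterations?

(1.303, 0.3)

∇E = (6u + 2v, 2u + 8v)
(u₁, v₁) = (5, 4) − 0.05·(38, 42) = (3.1, 1.9)
(u₂, v₂) = (3.1, 1.9) − 0.05·(22.4, 21.4) = (1.98, 0.83)
(u₃, v₃) = (1.98, 0.83) − 0.05·(13.54, 10.6) = (1.303, 0.3)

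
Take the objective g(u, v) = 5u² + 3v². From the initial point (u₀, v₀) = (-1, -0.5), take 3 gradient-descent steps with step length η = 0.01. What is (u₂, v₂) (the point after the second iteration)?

(-0.81, -0.4418)

∇g = (10u, 6v)
(u₁, v₁) = (-1, -0.5) − 0.01·(-10, -3) = (-0.9, -0.47)
(u₂, v₂) = (-0.9, -0.47) − 0.01·(-9, -2.82) = (-0.81, -0.4418)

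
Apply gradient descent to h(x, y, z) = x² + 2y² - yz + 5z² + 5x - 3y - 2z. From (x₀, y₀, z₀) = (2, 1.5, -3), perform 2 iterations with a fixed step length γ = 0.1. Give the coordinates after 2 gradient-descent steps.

(0.38, 0.875, 0.29)

∇h = (2x + 5, 4y - z - 3, -y + 10z - 2)
(x₁, y₁, z₁) = (2, 1.5, -3) − 0.1·(9, 6, -33.5) = (1.1, 0.9, 0.35)
(x₂, y₂, z₂) = (1.1, 0.9, 0.35) − 0.1·(7.2, 0.25, 0.6) = (0.38, 0.875, 0.29)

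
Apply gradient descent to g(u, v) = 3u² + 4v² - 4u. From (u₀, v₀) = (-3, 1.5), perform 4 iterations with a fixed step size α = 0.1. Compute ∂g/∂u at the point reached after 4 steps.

∇g = (6u - 4, 8v)
(u₁, v₁) = (-3, 1.5) − 0.1·(-22, 12) = (-0.8, 0.3)
(u₂, v₂) = (-0.8, 0.3) − 0.1·(-8.8, 2.4) = (0.08, 0.06)
(u₃, v₃) = (0.08, 0.06) − 0.1·(-3.52, 0.48) = (0.432, 0.012)
(u₄, v₄) = (0.432, 0.012) − 0.1·(-1.408, 0.096) = (0.5728, 0.0024)
∂g/∂u at (0.5728, 0.0024) = -0.5632

-0.5632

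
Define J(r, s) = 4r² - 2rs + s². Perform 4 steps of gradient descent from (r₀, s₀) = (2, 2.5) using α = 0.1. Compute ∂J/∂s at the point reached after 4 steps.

∇J = (8r - 2s, -2r + 2s)
(r₁, s₁) = (2, 2.5) − 0.1·(11, 1) = (0.9, 2.4)
(r₂, s₂) = (0.9, 2.4) − 0.1·(2.4, 3) = (0.66, 2.1)
(r₃, s₃) = (0.66, 2.1) − 0.1·(1.08, 2.88) = (0.552, 1.812)
(r₄, s₄) = (0.552, 1.812) − 0.1·(0.792, 2.52) = (0.4728, 1.56)
∂J/∂s at (0.4728, 1.56) = 2.1744

2.1744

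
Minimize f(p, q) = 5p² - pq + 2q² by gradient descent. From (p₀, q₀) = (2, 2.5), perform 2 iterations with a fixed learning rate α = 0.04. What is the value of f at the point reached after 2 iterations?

9.21995264

∇f = (10p - q, -p + 4q)
Step 1: at (2, 2.5), ∇f = (17.5, 8) → (2, 2.5) − 0.04·(17.5, 8) = (1.3, 2.18)
Step 2: at (1.3, 2.18), ∇f = (10.82, 7.42) → (1.3, 2.18) − 0.04·(10.82, 7.42) = (0.8672, 1.8832)
f(0.8672, 1.8832) = 9.21995264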